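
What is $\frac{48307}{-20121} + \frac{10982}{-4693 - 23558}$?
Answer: $- \frac{528563293}{189479457} \approx -2.7896$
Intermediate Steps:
$\frac{48307}{-20121} + \frac{10982}{-4693 - 23558} = 48307 \left(- \frac{1}{20121}\right) + \frac{10982}{-28251} = - \frac{48307}{20121} + 10982 \left(- \frac{1}{28251}\right) = - \frac{48307}{20121} - \frac{10982}{28251} = - \frac{528563293}{189479457}$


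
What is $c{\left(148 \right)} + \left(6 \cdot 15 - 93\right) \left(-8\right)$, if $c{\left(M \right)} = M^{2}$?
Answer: $21928$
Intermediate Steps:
$c{\left(148 \right)} + \left(6 \cdot 15 - 93\right) \left(-8\right) = 148^{2} + \left(6 \cdot 15 - 93\right) \left(-8\right) = 21904 + \left(90 - 93\right) \left(-8\right) = 21904 - -24 = 21904 + 24 = 21928$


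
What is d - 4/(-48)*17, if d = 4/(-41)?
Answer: 649/492 ≈ 1.3191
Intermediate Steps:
d = -4/41 (d = 4*(-1/41) = -4/41 ≈ -0.097561)
d - 4/(-48)*17 = -4/41 - 4/(-48)*17 = -4/41 - 4*(-1/48)*17 = -4/41 + (1/12)*17 = -4/41 + 17/12 = 649/492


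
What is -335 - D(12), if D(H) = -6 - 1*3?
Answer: -326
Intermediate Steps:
D(H) = -9 (D(H) = -6 - 3 = -9)
-335 - D(12) = -335 - 1*(-9) = -335 + 9 = -326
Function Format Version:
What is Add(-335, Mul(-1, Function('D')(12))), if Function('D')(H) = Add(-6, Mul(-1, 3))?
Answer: -326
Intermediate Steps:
Function('D')(H) = -9 (Function('D')(H) = Add(-6, -3) = -9)
Add(-335, Mul(-1, Function('D')(12))) = Add(-335, Mul(-1, -9)) = Add(-335, 9) = -326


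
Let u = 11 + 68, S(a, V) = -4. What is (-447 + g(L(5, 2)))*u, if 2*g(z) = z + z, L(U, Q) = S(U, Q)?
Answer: -35629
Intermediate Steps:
L(U, Q) = -4
u = 79
g(z) = z (g(z) = (z + z)/2 = (2*z)/2 = z)
(-447 + g(L(5, 2)))*u = (-447 - 4)*79 = -451*79 = -35629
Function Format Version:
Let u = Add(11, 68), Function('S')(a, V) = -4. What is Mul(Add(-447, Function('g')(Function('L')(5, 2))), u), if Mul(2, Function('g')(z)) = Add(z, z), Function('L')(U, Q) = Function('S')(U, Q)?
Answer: -35629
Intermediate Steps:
Function('L')(U, Q) = -4
u = 79
Function('g')(z) = z (Function('g')(z) = Mul(Rational(1, 2), Add(z, z)) = Mul(Rational(1, 2), Mul(2, z)) = z)
Mul(Add(-447, Function('g')(Function('L')(5, 2))), u) = Mul(Add(-447, -4), 79) = Mul(-451, 79) = -35629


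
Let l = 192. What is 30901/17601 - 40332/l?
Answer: -58662545/281616 ≈ -208.31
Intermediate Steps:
30901/17601 - 40332/l = 30901/17601 - 40332/192 = 30901*(1/17601) - 40332*1/192 = 30901/17601 - 3361/16 = -58662545/281616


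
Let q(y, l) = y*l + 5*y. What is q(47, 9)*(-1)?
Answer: -658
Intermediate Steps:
q(y, l) = 5*y + l*y (q(y, l) = l*y + 5*y = 5*y + l*y)
q(47, 9)*(-1) = (47*(5 + 9))*(-1) = (47*14)*(-1) = 658*(-1) = -658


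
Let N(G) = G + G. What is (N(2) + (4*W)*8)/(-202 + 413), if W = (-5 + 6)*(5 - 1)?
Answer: 132/211 ≈ 0.62559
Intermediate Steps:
N(G) = 2*G
W = 4 (W = 1*4 = 4)
(N(2) + (4*W)*8)/(-202 + 413) = (2*2 + (4*4)*8)/(-202 + 413) = (4 + 16*8)/211 = (4 + 128)*(1/211) = 132*(1/211) = 132/211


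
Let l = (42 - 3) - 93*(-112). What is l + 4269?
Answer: 14724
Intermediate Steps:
l = 10455 (l = 39 + 10416 = 10455)
l + 4269 = 10455 + 4269 = 14724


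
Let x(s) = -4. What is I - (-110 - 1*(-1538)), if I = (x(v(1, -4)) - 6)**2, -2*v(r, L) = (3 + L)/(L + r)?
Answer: -1328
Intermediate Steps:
v(r, L) = -(3 + L)/(2*(L + r))
I = 100 (I = (-4 - 6)**2 = (-10)**2 = 100)
I - (-110 - 1*(-1538)) = 100 - (-110 - 1*(-1538)) = 100 - (-110 + 1538) = 100 - 1*1428 = 100 - 1428 = -1328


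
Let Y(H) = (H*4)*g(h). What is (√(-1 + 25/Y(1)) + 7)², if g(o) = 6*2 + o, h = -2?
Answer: (28 + I*√6)²/16 ≈ 48.625 + 8.5732*I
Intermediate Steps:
g(o) = 12 + o
Y(H) = 40*H (Y(H) = (H*4)*(12 - 2) = (4*H)*10 = 40*H)
(√(-1 + 25/Y(1)) + 7)² = (√(-1 + 25/((40*1))) + 7)² = (√(-1 + 25/40) + 7)² = (√(-1 + 25*(1/40)) + 7)² = (√(-1 + 5/8) + 7)² = (√(-3/8) + 7)² = (I*√6/4 + 7)² = (7 + I*√6/4)²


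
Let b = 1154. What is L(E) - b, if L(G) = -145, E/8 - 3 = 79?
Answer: -1299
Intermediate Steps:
E = 656 (E = 24 + 8*79 = 24 + 632 = 656)
L(E) - b = -145 - 1*1154 = -145 - 1154 = -1299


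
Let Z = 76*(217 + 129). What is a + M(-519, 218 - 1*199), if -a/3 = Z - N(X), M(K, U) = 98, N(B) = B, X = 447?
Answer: -77449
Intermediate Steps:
Z = 26296 (Z = 76*346 = 26296)
a = -77547 (a = -3*(26296 - 1*447) = -3*(26296 - 447) = -3*25849 = -77547)
a + M(-519, 218 - 1*199) = -77547 + 98 = -77449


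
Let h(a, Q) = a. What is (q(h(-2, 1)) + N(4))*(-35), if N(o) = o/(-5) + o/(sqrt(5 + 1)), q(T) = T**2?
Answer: -112 - 70*sqrt(6)/3 ≈ -169.15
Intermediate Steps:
N(o) = -o/5 + o*sqrt(6)/6 (N(o) = o*(-1/5) + o/(sqrt(6)) = -o/5 + o*(sqrt(6)/6) = -o/5 + o*sqrt(6)/6)
(q(h(-2, 1)) + N(4))*(-35) = ((-2)**2 + (1/30)*4*(-6 + 5*sqrt(6)))*(-35) = (4 + (-4/5 + 2*sqrt(6)/3))*(-35) = (16/5 + 2*sqrt(6)/3)*(-35) = -112 - 70*sqrt(6)/3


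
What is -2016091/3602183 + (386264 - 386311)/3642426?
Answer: -7343631579367/13120685015958 ≈ -0.55970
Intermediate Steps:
-2016091/3602183 + (386264 - 386311)/3642426 = -2016091*1/3602183 - 47*1/3642426 = -2016091/3602183 - 47/3642426 = -7343631579367/13120685015958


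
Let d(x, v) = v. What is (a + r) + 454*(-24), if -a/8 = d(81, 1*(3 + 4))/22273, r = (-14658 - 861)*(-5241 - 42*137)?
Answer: 3800230596901/22273 ≈ 1.7062e+8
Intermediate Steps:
r = 170631405 (r = -15519*(-5241 - 5754) = -15519*(-10995) = 170631405)
a = -56/22273 (a = -8*1*(3 + 4)/22273 = -8*1*7/22273 = -56/22273 ≈ -0.0025143)
(a + r) + 454*(-24) = (-56/22273 + 170631405) + 454*(-24) = 3800473283509/22273 - 10896 = 3800230596901/22273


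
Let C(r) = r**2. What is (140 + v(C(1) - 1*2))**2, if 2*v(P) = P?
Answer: 77841/4 ≈ 19460.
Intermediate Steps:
v(P) = P/2
(140 + v(C(1) - 1*2))**2 = (140 + (1**2 - 1*2)/2)**2 = (140 + (1 - 2)/2)**2 = (140 + (1/2)*(-1))**2 = (140 - 1/2)**2 = (279/2)**2 = 77841/4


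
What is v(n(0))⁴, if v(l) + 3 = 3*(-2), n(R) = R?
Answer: 6561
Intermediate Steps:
v(l) = -9 (v(l) = -3 + 3*(-2) = -3 - 6 = -9)
v(n(0))⁴ = (-9)⁴ = 6561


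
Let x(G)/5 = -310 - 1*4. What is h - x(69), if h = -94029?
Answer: -92459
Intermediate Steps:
x(G) = -1570 (x(G) = 5*(-310 - 1*4) = 5*(-310 - 4) = 5*(-314) = -1570)
h - x(69) = -94029 - 1*(-1570) = -94029 + 1570 = -92459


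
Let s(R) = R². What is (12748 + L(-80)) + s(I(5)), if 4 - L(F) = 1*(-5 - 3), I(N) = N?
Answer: 12785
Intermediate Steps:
L(F) = 12 (L(F) = 4 - (-5 - 3) = 4 - (-8) = 4 - 1*(-8) = 4 + 8 = 12)
(12748 + L(-80)) + s(I(5)) = (12748 + 12) + 5² = 12760 + 25 = 12785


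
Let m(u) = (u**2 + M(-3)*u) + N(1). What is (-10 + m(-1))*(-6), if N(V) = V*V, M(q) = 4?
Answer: 72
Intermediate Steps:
N(V) = V**2
m(u) = 1 + u**2 + 4*u (m(u) = (u**2 + 4*u) + 1**2 = (u**2 + 4*u) + 1 = 1 + u**2 + 4*u)
(-10 + m(-1))*(-6) = (-10 + (1 + (-1)**2 + 4*(-1)))*(-6) = (-10 + (1 + 1 - 4))*(-6) = (-10 - 2)*(-6) = -12*(-6) = 72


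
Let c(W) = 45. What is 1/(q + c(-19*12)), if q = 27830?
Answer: 1/27875 ≈ 3.5874e-5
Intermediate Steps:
1/(q + c(-19*12)) = 1/(27830 + 45) = 1/27875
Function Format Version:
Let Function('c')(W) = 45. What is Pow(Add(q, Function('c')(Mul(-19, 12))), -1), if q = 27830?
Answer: Rational(1, 27875) ≈ 3.5874e-5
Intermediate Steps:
Pow(Add(q, Function('c')(Mul(-19, 12))), -1) = Pow(Add(27830, 45), -1) = Pow(27875, -1) = Rational(1, 27875)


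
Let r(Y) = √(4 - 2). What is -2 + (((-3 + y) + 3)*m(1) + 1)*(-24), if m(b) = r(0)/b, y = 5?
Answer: -26 - 120*√2 ≈ -195.71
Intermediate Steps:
r(Y) = √2
m(b) = √2/b
-2 + (((-3 + y) + 3)*m(1) + 1)*(-24) = -2 + (((-3 + 5) + 3)*(√2/1) + 1)*(-24) = -2 + ((2 + 3)*(√2*1) + 1)*(-24) = -2 + (5*√2 + 1)*(-24) = -2 + (1 + 5*√2)*(-24) = -2 + (-24 - 120*√2) = -26 - 120*√2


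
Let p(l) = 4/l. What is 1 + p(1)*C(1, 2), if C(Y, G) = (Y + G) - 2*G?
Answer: -3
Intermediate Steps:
C(Y, G) = Y - G (C(Y, G) = (G + Y) - 2*G = Y - G)
1 + p(1)*C(1, 2) = 1 + (4/1)*(1 - 1*2) = 1 + (4*1)*(1 - 2) = 1 + 4*(-1) = 1 - 4 = -3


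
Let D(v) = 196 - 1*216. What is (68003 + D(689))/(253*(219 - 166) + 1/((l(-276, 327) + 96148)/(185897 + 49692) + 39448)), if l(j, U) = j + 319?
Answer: 631807560895929/124618030979356 ≈ 5.0700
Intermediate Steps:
l(j, U) = 319 + j
D(v) = -20 (D(v) = 196 - 216 = -20)
(68003 + D(689))/(253*(219 - 166) + 1/((l(-276, 327) + 96148)/(185897 + 49692) + 39448)) = (68003 - 20)/(253*(219 - 166) + 1/(((319 - 276) + 96148)/(185897 + 49692) + 39448)) = 67983/(253*53 + 1/((43 + 96148)/235589 + 39448)) = 67983/(13409 + 1/(96191*(1/235589) + 39448)) = 67983/(13409 + 1/(96191/235589 + 39448)) = 67983/(13409 + 1/(9293611063/235589)) = 67983/(13409 + 235589/9293611063) = 67983/(124618030979356/9293611063) = 67983*(9293611063/124618030979356) = 631807560895929/124618030979356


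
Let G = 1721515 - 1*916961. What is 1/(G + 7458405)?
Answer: 1/8262959 ≈ 1.2102e-7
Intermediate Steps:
G = 804554 (G = 1721515 - 916961 = 804554)
1/(G + 7458405) = 1/(804554 + 7458405) = 1/8262959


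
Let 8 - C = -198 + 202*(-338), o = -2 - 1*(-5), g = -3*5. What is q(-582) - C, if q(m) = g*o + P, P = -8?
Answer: -68535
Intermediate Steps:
g = -15
o = 3 (o = -2 + 5 = 3)
C = 68482 (C = 8 - (-198 + 202*(-338)) = 8 - (-198 - 68276) = 8 - 1*(-68474) = 8 + 68474 = 68482)
q(m) = -53 (q(m) = -15*3 - 8 = -45 - 8 = -53)
q(-582) - C = -53 - 1*68482 = -53 - 68482 = -68535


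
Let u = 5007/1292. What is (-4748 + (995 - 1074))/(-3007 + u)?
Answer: 6236484/3880037 ≈ 1.6073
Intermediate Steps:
u = 5007/1292 (u = 5007*(1/1292) = 5007/1292 ≈ 3.8754)
(-4748 + (995 - 1074))/(-3007 + u) = (-4748 + (995 - 1074))/(-3007 + 5007/1292) = (-4748 - 79)/(-3880037/1292) = -4827*(-1292/3880037) = 6236484/3880037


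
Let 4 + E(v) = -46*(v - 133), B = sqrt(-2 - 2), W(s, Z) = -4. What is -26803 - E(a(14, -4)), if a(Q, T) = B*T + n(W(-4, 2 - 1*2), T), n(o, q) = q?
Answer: -33101 - 368*I ≈ -33101.0 - 368.0*I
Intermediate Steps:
B = 2*I (B = sqrt(-4) = 2*I ≈ 2.0*I)
a(Q, T) = T + 2*I*T (a(Q, T) = (2*I)*T + T = 2*I*T + T = T + 2*I*T)
E(v) = 6114 - 46*v (E(v) = -4 - 46*(v - 133) = -4 - 46*(-133 + v) = -4 + (6118 - 46*v) = 6114 - 46*v)
-26803 - E(a(14, -4)) = -26803 - (6114 - (-184)*(1 + 2*I)) = -26803 - (6114 - 46*(-4 - 8*I)) = -26803 - (6114 + (184 + 368*I)) = -26803 - (6298 + 368*I) = -26803 + (-6298 - 368*I) = -33101 - 368*I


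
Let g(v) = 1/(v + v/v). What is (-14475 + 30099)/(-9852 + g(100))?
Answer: -1578024/995051 ≈ -1.5859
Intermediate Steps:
g(v) = 1/(1 + v) (g(v) = 1/(v + 1) = 1/(1 + v))
(-14475 + 30099)/(-9852 + g(100)) = (-14475 + 30099)/(-9852 + 1/(1 + 100)) = 15624/(-9852 + 1/101) = 15624/(-995051/101) = 15624*(-101/995051) = -1578024/995051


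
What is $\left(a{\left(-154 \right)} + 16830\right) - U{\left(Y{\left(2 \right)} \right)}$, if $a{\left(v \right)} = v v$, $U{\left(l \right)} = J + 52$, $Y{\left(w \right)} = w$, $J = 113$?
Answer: $40381$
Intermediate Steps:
$U{\left(l \right)} = 165$ ($U{\left(l \right)} = 113 + 52 = 165$)
$a{\left(v \right)} = v^{2}$
$\left(a{\left(-154 \right)} + 16830\right) - U{\left(Y{\left(2 \right)} \right)} = \left(\left(-154\right)^{2} + 16830\right) - 165 = \left(23716 + 16830\right) - 165 = 40546 - 165 = 40381$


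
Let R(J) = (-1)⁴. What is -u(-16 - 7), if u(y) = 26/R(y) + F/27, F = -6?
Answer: -232/9 ≈ -25.778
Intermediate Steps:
R(J) = 1
u(y) = 232/9 (u(y) = 26/1 - 6/27 = 26*1 - 6*1/27 = 26 - 2/9 = 232/9)
-u(-16 - 7) = -1*232/9 = -232/9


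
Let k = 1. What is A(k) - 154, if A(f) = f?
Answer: -153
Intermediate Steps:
A(k) - 154 = 1 - 154 = -153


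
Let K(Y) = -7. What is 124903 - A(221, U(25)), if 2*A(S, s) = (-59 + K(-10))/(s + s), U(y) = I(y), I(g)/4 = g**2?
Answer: 624515033/5000 ≈ 1.2490e+5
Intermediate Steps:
I(g) = 4*g**2
U(y) = 4*y**2
A(S, s) = -33/(2*s) (A(S, s) = ((-59 - 7)/(s + s))/2 = (-66*1/(2*s))/2 = (-33/s)/2 = -33/(2*s))
124903 - A(221, U(25)) = 124903 - (-33)/(2*(4*25**2)) = 124903 - (-33)/(2*(4*625)) = 124903 - (-33)/(2*2500) = 124903 - 1*(-33/5000) = 124903 + 33/5000 = 624515033/5000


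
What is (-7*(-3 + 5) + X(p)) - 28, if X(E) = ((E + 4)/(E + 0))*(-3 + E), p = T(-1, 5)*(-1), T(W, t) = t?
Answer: -218/5 ≈ -43.600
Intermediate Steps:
p = -5 (p = 5*(-1) = -5)
X(E) = (-3 + E)*(4 + E)/E (X(E) = ((4 + E)/E)*(-3 + E) = (-3 + E)*(4 + E)/E)
(-7*(-3 + 5) + X(p)) - 28 = (-7*(-3 + 5) + (1 - 5 - 12/(-5))) - 28 = (-7*2 + (1 - 5 - 12*(-⅕))) - 28 = (-14 + (1 - 5 + 12/5)) - 28 = (-14 - 8/5) - 28 = -78/5 - 28 = -218/5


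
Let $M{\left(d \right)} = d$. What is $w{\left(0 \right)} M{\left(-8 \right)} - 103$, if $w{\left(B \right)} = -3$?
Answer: $-79$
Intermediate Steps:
$w{\left(0 \right)} M{\left(-8 \right)} - 103 = \left(-3\right) \left(-8\right) - 103 = 24 - 103 = -79$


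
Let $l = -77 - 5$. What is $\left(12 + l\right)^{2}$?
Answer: $4900$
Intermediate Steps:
$l = -82$ ($l = -77 - 5 = -82$)
$\left(12 + l\right)^{2} = \left(12 - 82\right)^{2} = \left(-70\right)^{2} = 4900$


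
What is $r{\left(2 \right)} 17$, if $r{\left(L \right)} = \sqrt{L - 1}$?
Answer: $17$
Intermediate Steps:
$r{\left(L \right)} = \sqrt{-1 + L}$
$r{\left(2 \right)} 17 = \sqrt{-1 + 2} \cdot 17 = \sqrt{1} \cdot 17 = 1 \cdot 17 = 17$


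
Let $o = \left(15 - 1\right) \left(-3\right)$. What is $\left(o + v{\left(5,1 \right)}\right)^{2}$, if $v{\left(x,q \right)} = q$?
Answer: $1681$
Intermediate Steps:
$o = -42$ ($o = 14 \left(-3\right) = -42$)
$\left(o + v{\left(5,1 \right)}\right)^{2} = \left(-42 + 1\right)^{2} = \left(-41\right)^{2} = 1681$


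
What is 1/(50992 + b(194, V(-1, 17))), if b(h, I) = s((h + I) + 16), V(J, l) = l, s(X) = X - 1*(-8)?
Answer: 1/51227 ≈ 1.9521e-5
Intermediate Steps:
s(X) = 8 + X (s(X) = X + 8 = 8 + X)
b(h, I) = 24 + I + h (b(h, I) = 8 + ((h + I) + 16) = 8 + ((I + h) + 16) = 8 + (16 + I + h) = 24 + I + h)
1/(50992 + b(194, V(-1, 17))) = 1/(50992 + (24 + 17 + 194)) = 1/(50992 + 235) = 1/51227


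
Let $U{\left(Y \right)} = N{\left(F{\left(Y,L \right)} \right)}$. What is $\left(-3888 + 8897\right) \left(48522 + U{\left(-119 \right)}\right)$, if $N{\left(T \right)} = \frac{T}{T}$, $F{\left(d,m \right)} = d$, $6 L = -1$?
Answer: $243051707$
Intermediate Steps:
$L = - \frac{1}{6}$ ($L = \frac{1}{6} \left(-1\right) = - \frac{1}{6} \approx -0.16667$)
$N{\left(T \right)} = 1$
$U{\left(Y \right)} = 1$
$\left(-3888 + 8897\right) \left(48522 + U{\left(-119 \right)}\right) = \left(-3888 + 8897\right) \left(48522 + 1\right) = 5009 \cdot 48523 = 243051707$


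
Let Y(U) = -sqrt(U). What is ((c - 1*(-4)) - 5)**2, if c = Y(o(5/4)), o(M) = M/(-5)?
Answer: 3/4 + I ≈ 0.75 + 1.0*I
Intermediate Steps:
o(M) = -M/5 (o(M) = M*(-1/5) = -M/5)
c = -I/2 (c = -sqrt(-1/4) = -I/2 ≈ -0.5*I)
((c - 1*(-4)) - 5)**2 = ((-I/2 - 1*(-4)) - 5)**2 = ((-I/2 + 4) - 5)**2 = ((4 - I/2) - 5)**2 = (-1 - I/2)**2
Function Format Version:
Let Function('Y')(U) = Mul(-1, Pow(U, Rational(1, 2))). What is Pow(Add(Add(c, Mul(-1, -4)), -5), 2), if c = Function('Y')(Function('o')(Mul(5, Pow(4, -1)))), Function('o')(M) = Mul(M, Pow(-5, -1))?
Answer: Add(Rational(3, 4), I) ≈ Add(0.75000, Mul(1.0000, I))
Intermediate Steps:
Function('o')(M) = Mul(Rational(-1, 5), M) (Function('o')(M) = Mul(M, Rational(-1, 5)) = Mul(Rational(-1, 5), M))
c = Mul(Rational(-1, 2), I) (c = Mul(-1, Pow(Mul(Rational(-1, 5), Mul(5, Pow(4, -1))), Rational(1, 2))) = Mul(-1, Pow(Mul(Rational(-1, 5), Mul(5, Rational(1, 4))), Rational(1, 2))) = Mul(-1, Pow(Mul(Rational(-1, 5), Rational(5, 4)), Rational(1, 2))) = Mul(-1, Pow(Rational(-1, 4), Rational(1, 2))) = Mul(-1, Mul(Rational(1, 2), I)) = Mul(Rational(-1, 2), I) ≈ Mul(-0.50000, I))
Pow(Add(Add(c, Mul(-1, -4)), -5), 2) = Pow(Add(Add(Mul(Rational(-1, 2), I), Mul(-1, -4)), -5), 2) = Pow(Add(Add(Mul(Rational(-1, 2), I), 4), -5), 2) = Pow(Add(Add(4, Mul(Rational(-1, 2), I)), -5), 2) = Pow(Add(-1, Mul(Rational(-1, 2), I)), 2)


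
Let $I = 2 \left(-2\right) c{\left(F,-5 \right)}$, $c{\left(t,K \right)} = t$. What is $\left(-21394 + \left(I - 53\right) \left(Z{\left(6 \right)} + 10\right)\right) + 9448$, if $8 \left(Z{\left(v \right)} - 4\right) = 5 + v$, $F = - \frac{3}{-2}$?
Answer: $- \frac{102825}{8} \approx -12853.0$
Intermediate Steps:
$F = \frac{3}{2}$ ($F = \left(-3\right) \left(- \frac{1}{2}\right) = \frac{3}{2} \approx 1.5$)
$Z{\left(v \right)} = \frac{37}{8} + \frac{v}{8}$ ($Z{\left(v \right)} = 4 + \frac{5 + v}{8} = 4 + \left(\frac{5}{8} + \frac{v}{8}\right) = \frac{37}{8} + \frac{v}{8}$)
$I = -6$ ($I = 2 \left(-2\right) \frac{3}{2} = \left(-4\right) \frac{3}{2} = -6$)
$\left(-21394 + \left(I - 53\right) \left(Z{\left(6 \right)} + 10\right)\right) + 9448 = \left(-21394 + \left(-6 - 53\right) \left(\left(\frac{37}{8} + \frac{1}{8} \cdot 6\right) + 10\right)\right) + 9448 = \left(-21394 - 59 \left(\left(\frac{37}{8} + \frac{3}{4}\right) + 10\right)\right) + 9448 = \left(-21394 - 59 \left(\frac{43}{8} + 10\right)\right) + 9448 = \left(-21394 - \frac{7257}{8}\right) + 9448 = - \frac{178409}{8} + 9448 = - \frac{102825}{8}$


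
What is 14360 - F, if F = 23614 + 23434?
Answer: -32688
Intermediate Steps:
F = 47048
14360 - F = 14360 - 1*47048 = 14360 - 47048 = -32688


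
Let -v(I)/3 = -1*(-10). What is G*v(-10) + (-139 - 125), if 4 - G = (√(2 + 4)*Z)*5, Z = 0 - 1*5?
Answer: -384 - 750*√6 ≈ -2221.1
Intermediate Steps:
Z = -5 (Z = 0 - 5 = -5)
G = 4 + 25*√6 (G = 4 - √(2 + 4)*(-5)*5 = 4 - √6*(-5)*5 = 4 - (-5*√6)*5 = 4 - (-25)*√6 = 4 + 25*√6 ≈ 65.237)
v(I) = -30 (v(I) = -(-3)*(-10) = -3*10 = -30)
G*v(-10) + (-139 - 125) = (4 + 25*√6)*(-30) + (-139 - 125) = (-120 - 750*√6) - 264 = -384 - 750*√6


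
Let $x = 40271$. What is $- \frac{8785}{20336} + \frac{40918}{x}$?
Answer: $\frac{478327713}{818951056} \approx 0.58407$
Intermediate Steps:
$- \frac{8785}{20336} + \frac{40918}{x} = - \frac{8785}{20336} + \frac{40918}{40271} = \frac{478327713}{818951056}$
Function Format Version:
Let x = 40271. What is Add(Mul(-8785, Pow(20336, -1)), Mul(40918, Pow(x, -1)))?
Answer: Rational(478327713, 818951056) ≈ 0.58407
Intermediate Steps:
Add(Mul(-8785, Pow(20336, -1)), Mul(40918, Pow(x, -1))) = Add(Mul(-8785, Pow(20336, -1)), Mul(40918, Pow(40271, -1))) = Add(Mul(-8785, Rational(1, 20336)), Mul(40918, Rational(1, 40271))) = Add(Rational(-8785, 20336), Rational(40918, 40271)) = Rational(478327713, 818951056)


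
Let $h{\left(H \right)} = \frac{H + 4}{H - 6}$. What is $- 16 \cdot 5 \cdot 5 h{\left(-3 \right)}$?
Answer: $\frac{400}{9} \approx 44.444$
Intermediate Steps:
$h{\left(H \right)} = \frac{4 + H}{-6 + H}$
$- 16 \cdot 5 \cdot 5 h{\left(-3 \right)} = - 16 \cdot 5 \cdot 5 \frac{4 - 3}{-6 - 3} = \left(-16\right) 25 \frac{1}{-9} \cdot 1 = - 400 \left(\left(- \frac{1}{9}\right) 1\right) = \left(-400\right) \left(- \frac{1}{9}\right) = \frac{400}{9}$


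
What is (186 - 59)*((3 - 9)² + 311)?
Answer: 44069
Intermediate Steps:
(186 - 59)*((3 - 9)² + 311) = 127*((-6)² + 311) = 127*(36 + 311) = 127*347 = 44069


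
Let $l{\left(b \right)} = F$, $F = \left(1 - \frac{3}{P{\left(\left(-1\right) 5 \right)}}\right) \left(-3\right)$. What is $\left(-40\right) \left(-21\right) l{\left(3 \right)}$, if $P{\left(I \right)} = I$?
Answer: $-4032$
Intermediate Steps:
$F = - \frac{24}{5}$ ($F = \left(1 - \frac{3}{\left(-1\right) 5}\right) \left(-3\right) = \left(1 - \frac{3}{-5}\right) \left(-3\right) = \left(1 - - \frac{3}{5}\right) \left(-3\right) = \left(1 + \frac{3}{5}\right) \left(-3\right) = \frac{8}{5} \left(-3\right) = - \frac{24}{5} \approx -4.8$)
$l{\left(b \right)} = - \frac{24}{5}$
$\left(-40\right) \left(-21\right) l{\left(3 \right)} = \left(-40\right) \left(-21\right) \left(- \frac{24}{5}\right) = 840 \left(- \frac{24}{5}\right) = -4032$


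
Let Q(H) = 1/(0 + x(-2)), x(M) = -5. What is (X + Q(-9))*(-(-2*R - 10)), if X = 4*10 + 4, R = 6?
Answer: 4818/5 ≈ 963.60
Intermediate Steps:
X = 44 (X = 40 + 4 = 44)
Q(H) = -⅕ (Q(H) = 1/(0 - 5) = 1/(-5) = -⅕)
(X + Q(-9))*(-(-2*R - 10)) = (44 - ⅕)*(-(-2*6 - 10)) = 219*(-(-12 - 10))/5 = 219*(-1*(-22))/5 = (219/5)*22 = 4818/5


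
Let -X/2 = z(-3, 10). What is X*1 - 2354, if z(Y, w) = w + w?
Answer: -2394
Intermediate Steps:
z(Y, w) = 2*w
X = -40 (X = -4*10 = -2*20 = -40)
X*1 - 2354 = -40*1 - 2354 = -40 - 2354 = -2394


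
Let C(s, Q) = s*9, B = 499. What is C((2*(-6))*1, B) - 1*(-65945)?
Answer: 65837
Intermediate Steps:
C(s, Q) = 9*s
C((2*(-6))*1, B) - 1*(-65945) = 9*((2*(-6))*1) - 1*(-65945) = 9*(-12*1) + 65945 = 9*(-12) + 65945 = -108 + 65945 = 65837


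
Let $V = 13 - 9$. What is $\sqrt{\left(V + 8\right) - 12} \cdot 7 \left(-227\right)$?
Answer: $0$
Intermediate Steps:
$V = 4$ ($V = 13 - 9 = 4$)
$\sqrt{\left(V + 8\right) - 12} \cdot 7 \left(-227\right) = \sqrt{\left(4 + 8\right) - 12} \cdot 7 \left(-227\right) = \sqrt{12 - 12} \left(-1589\right) = \sqrt{0} \left(-1589\right) = 0 \left(-1589\right) = 0$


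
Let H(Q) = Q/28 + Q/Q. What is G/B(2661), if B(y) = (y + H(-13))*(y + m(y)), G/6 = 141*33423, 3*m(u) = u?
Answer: 65977002/22033967 ≈ 2.9943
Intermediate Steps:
m(u) = u/3
G = 28275858 (G = 6*(141*33423) = 6*4712643 = 28275858)
H(Q) = 1 + Q/28 (H(Q) = Q*(1/28) + 1 = Q/28 + 1 = 1 + Q/28)
B(y) = 4*y*(15/28 + y)/3 (B(y) = (y + (1 + (1/28)*(-13)))*(y + y/3) = (y + (1 - 13/28))*(4*y/3) = (y + 15/28)*(4*y/3) = (15/28 + y)*(4*y/3) = 4*y*(15/28 + y)/3)
G/B(2661) = 28275858/(((1/21)*2661*(15 + 28*2661))) = 28275858/(((1/21)*2661*(15 + 74508))) = 28275858/(((1/21)*2661*74523)) = 28275858/(66101901/7) = 28275858*(7/66101901) = 65977002/22033967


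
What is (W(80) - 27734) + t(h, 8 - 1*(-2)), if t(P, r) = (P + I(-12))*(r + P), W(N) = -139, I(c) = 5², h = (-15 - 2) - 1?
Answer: -27929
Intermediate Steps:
h = -18 (h = -17 - 1 = -18)
I(c) = 25
t(P, r) = (25 + P)*(P + r) (t(P, r) = (P + 25)*(r + P) = (25 + P)*(P + r))
(W(80) - 27734) + t(h, 8 - 1*(-2)) = (-139 - 27734) + ((-18)² + 25*(-18) + 25*(8 - 1*(-2)) - 18*(8 - 1*(-2))) = -27873 + (324 - 450 + 25*(8 + 2) - 18*(8 + 2)) = -27873 + (324 - 450 + 25*10 - 18*10) = -27873 + (324 - 450 + 250 - 180) = -27873 - 56 = -27929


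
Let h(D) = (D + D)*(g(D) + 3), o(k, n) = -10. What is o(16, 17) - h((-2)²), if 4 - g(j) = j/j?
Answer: -58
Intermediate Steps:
g(j) = 3 (g(j) = 4 - j/j = 4 - 1*1 = 4 - 1 = 3)
h(D) = 12*D (h(D) = (D + D)*(3 + 3) = (2*D)*6 = 12*D)
o(16, 17) - h((-2)²) = -10 - 12*(-2)² = -10 - 12*4 = -10 - 1*48 = -10 - 48 = -58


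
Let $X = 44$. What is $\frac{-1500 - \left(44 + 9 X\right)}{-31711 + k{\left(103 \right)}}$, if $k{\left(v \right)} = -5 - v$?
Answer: $\frac{1940}{31819} \approx 0.06097$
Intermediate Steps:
$\frac{-1500 - \left(44 + 9 X\right)}{-31711 + k{\left(103 \right)}} = \frac{-1500 - 440}{-31711 - 108} = - \frac{1940}{-31819} = \left(-1940\right) \left(- \frac{1}{31819}\right) = \frac{1940}{31819}$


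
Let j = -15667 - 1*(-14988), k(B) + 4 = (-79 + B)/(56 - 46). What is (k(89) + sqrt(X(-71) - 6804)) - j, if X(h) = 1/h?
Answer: 676 + I*sqrt(34299035)/71 ≈ 676.0 + 82.486*I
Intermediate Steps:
k(B) = -119/10 + B/10 (k(B) = -4 + (-79 + B)/(56 - 46) = -4 + (-79 + B)/10 = -4 + (-79 + B)*(1/10) = -4 + (-79/10 + B/10) = -119/10 + B/10)
j = -679 (j = -15667 + 14988 = -679)
(k(89) + sqrt(X(-71) - 6804)) - j = ((-119/10 + (1/10)*89) + sqrt(1/(-71) - 6804)) - 1*(-679) = ((-119/10 + 89/10) + sqrt(-1/71 - 6804)) + 679 = (-3 + sqrt(-483085/71)) + 679 = (-3 + I*sqrt(34299035)/71) + 679 = 676 + I*sqrt(34299035)/71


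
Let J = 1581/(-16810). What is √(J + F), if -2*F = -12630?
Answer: 3*√117948410/410 ≈ 79.466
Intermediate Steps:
J = -1581/16810 (J = 1581*(-1/16810) = -1581/16810 ≈ -0.094051)
F = 6315 (F = -½*(-12630) = 6315)
√(J + F) = √(-1581/16810 + 6315) = √(106153569/16810) = 3*√117948410/410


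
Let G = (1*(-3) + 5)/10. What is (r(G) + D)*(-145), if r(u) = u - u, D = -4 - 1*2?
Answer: 870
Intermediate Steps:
G = ⅕ (G = (-3 + 5)*(⅒) = 2*(⅒) = ⅕ ≈ 0.20000)
D = -6 (D = -4 - 2 = -6)
r(u) = 0
(r(G) + D)*(-145) = (0 - 6)*(-145) = -6*(-145) = 870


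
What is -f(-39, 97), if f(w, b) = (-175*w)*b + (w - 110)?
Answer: -661876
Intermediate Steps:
f(w, b) = -110 + w - 175*b*w (f(w, b) = -175*b*w + (-110 + w) = -110 + w - 175*b*w)
-f(-39, 97) = -(-110 - 39 - 175*97*(-39)) = -(-110 - 39 + 662025) = -1*661876 = -661876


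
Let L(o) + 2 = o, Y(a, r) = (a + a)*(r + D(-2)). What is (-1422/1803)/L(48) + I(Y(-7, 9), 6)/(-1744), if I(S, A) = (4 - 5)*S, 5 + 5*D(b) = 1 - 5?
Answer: -1129179/15067070 ≈ -0.074944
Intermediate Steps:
D(b) = -9/5 (D(b) = -1 + (1 - 5)/5 = -1 + (1/5)*(-4) = -1 - 4/5 = -9/5)
Y(a, r) = 2*a*(-9/5 + r) (Y(a, r) = (a + a)*(r - 9/5) = (2*a)*(-9/5 + r) = 2*a*(-9/5 + r))
L(o) = -2 + o
I(S, A) = -S
(-1422/1803)/L(48) + I(Y(-7, 9), 6)/(-1744) = (-1422/1803)/(-2 + 48) - 2*(-7)*(-9 + 5*9)/5/(-1744) = -1422*1/1803/46 - 2*(-7)*(-9 + 45)/5*(-1/1744) = -474/601*1/46 - 2*(-7)*36/5*(-1/1744) = -237/13823 - 1*(-504/5)*(-1/1744) = -237/13823 + (504/5)*(-1/1744) = -237/13823 - 63/1090 = -1129179/15067070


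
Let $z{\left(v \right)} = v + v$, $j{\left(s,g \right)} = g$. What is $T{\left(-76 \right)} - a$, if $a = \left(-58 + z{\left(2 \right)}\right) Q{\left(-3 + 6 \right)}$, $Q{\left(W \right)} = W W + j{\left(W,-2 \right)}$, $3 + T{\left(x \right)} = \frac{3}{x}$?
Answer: $\frac{28497}{76} \approx 374.96$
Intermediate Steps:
$T{\left(x \right)} = -3 + \frac{3}{x}$
$Q{\left(W \right)} = -2 + W^{2}$ ($Q{\left(W \right)} = W W - 2 = W^{2} - 2 = -2 + W^{2}$)
$z{\left(v \right)} = 2 v$
$a = -378$ ($a = \left(-58 + 2 \cdot 2\right) \left(-2 + \left(-3 + 6\right)^{2}\right) = \left(-58 + 4\right) \left(-2 + 3^{2}\right) = - 54 \left(-2 + 9\right) = \left(-54\right) 7 = -378$)
$T{\left(-76 \right)} - a = \left(-3 + \frac{3}{-76}\right) - -378 = \left(-3 + 3 \left(- \frac{1}{76}\right)\right) + 378 = \left(-3 - \frac{3}{76}\right) + 378 = - \frac{231}{76} + 378 = \frac{28497}{76}$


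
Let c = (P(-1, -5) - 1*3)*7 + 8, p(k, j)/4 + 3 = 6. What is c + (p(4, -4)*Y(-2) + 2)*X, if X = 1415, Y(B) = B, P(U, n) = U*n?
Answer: -31108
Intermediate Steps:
p(k, j) = 12 (p(k, j) = -12 + 4*6 = -12 + 24 = 12)
c = 22 (c = (-1*(-5) - 1*3)*7 + 8 = (5 - 3)*7 + 8 = 2*7 + 8 = 14 + 8 = 22)
c + (p(4, -4)*Y(-2) + 2)*X = 22 + (12*(-2) + 2)*1415 = 22 + (-24 + 2)*1415 = 22 - 22*1415 = 22 - 31130 = -31108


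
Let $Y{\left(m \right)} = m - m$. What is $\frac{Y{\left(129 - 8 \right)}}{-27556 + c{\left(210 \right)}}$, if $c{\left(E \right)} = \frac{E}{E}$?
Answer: $0$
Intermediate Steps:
$c{\left(E \right)} = 1$
$Y{\left(m \right)} = 0$
$\frac{Y{\left(129 - 8 \right)}}{-27556 + c{\left(210 \right)}} = \frac{0}{-27556 + 1} = \frac{0}{-27555} = 0 \left(- \frac{1}{27555}\right) = 0$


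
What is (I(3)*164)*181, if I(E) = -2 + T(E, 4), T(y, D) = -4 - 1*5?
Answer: -326524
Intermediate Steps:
T(y, D) = -9 (T(y, D) = -4 - 5 = -9)
I(E) = -11 (I(E) = -2 - 9 = -11)
(I(3)*164)*181 = -11*164*181 = -1804*181 = -326524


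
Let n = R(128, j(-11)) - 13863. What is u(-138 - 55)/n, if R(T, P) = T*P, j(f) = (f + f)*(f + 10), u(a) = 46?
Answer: -46/11047 ≈ -0.0041640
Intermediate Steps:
j(f) = 2*f*(10 + f) (j(f) = (2*f)*(10 + f) = 2*f*(10 + f))
R(T, P) = P*T
n = -11047 (n = (2*(-11)*(10 - 11))*128 - 13863 = (2*(-11)*(-1))*128 - 13863 = 22*128 - 13863 = 2816 - 13863 = -11047)
u(-138 - 55)/n = 46/(-11047) = 46*(-1/11047) = -46/11047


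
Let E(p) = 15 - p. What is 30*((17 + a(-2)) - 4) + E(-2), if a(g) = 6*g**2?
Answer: 1127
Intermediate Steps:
30*((17 + a(-2)) - 4) + E(-2) = 30*((17 + 6*(-2)**2) - 4) + (15 - 1*(-2)) = 30*((17 + 6*4) - 4) + (15 + 2) = 30*((17 + 24) - 4) + 17 = 30*(41 - 4) + 17 = 30*37 + 17 = 1110 + 17 = 1127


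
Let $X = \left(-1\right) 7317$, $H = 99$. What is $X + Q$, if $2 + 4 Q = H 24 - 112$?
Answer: $- \frac{13503}{2} \approx -6751.5$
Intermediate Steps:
$X = -7317$
$Q = \frac{1131}{2}$ ($Q = - \frac{1}{2} + \frac{99 \cdot 24 - 112}{4} = - \frac{1}{2} + \frac{2376 - 112}{4} = - \frac{1}{2} + \frac{1}{4} \cdot 2264 = - \frac{1}{2} + 566 = \frac{1131}{2} \approx 565.5$)
$X + Q = -7317 + \frac{1131}{2} = - \frac{13503}{2}$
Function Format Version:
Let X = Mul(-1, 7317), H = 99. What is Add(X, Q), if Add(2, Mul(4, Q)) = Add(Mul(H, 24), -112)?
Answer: Rational(-13503, 2) ≈ -6751.5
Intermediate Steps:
X = -7317
Q = Rational(1131, 2) (Q = Add(Rational(-1, 2), Mul(Rational(1, 4), Add(Mul(99, 24), -112))) = Add(Rational(-1, 2), Mul(Rational(1, 4), Add(2376, -112))) = Add(Rational(-1, 2), Mul(Rational(1, 4), 2264)) = Add(Rational(-1, 2), 566) = Rational(1131, 2) ≈ 565.50)
Add(X, Q) = Add(-7317, Rational(1131, 2)) = Rational(-13503, 2)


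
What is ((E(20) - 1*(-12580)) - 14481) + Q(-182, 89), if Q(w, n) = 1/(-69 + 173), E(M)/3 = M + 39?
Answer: -179295/104 ≈ -1724.0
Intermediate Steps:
E(M) = 117 + 3*M (E(M) = 3*(M + 39) = 3*(39 + M) = 117 + 3*M)
Q(w, n) = 1/104
((E(20) - 1*(-12580)) - 14481) + Q(-182, 89) = (((117 + 3*20) - 1*(-12580)) - 14481) + 1/104 = (((117 + 60) + 12580) - 14481) + 1/104 = ((177 + 12580) - 14481) + 1/104 = (12757 - 14481) + 1/104 = -1724 + 1/104 = -179295/104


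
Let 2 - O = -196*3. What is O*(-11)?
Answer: -6490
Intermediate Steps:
O = 590 (O = 2 - (-196)*3 = 2 - 1*(-588) = 2 + 588 = 590)
O*(-11) = 590*(-11) = -6490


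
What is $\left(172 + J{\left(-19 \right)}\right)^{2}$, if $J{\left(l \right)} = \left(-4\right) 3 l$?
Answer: $160000$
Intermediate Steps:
$J{\left(l \right)} = - 12 l$
$\left(172 + J{\left(-19 \right)}\right)^{2} = \left(172 - -228\right)^{2} = \left(172 + 228\right)^{2} = 400^{2} = 160000$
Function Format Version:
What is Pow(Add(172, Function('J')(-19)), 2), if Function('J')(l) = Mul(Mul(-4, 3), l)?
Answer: 160000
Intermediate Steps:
Function('J')(l) = Mul(-12, l)
Pow(Add(172, Function('J')(-19)), 2) = Pow(Add(172, Mul(-12, -19)), 2) = Pow(Add(172, 228), 2) = Pow(400, 2) = 160000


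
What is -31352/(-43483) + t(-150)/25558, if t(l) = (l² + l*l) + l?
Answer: 105827191/42743789 ≈ 2.4758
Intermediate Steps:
t(l) = l + 2*l² (t(l) = (l² + l²) + l = 2*l² + l = l + 2*l²)
-31352/(-43483) + t(-150)/25558 = -31352/(-43483) - 150*(1 + 2*(-150))/25558 = -31352*(-1/43483) - 150*(1 - 300)*(1/25558) = 31352/43483 - 150*(-299)*(1/25558) = 31352/43483 + 44850*(1/25558) = 31352/43483 + 1725/983 = 105827191/42743789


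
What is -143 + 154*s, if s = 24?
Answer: 3553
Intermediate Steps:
-143 + 154*s = -143 + 154*24 = -143 + 3696 = 3553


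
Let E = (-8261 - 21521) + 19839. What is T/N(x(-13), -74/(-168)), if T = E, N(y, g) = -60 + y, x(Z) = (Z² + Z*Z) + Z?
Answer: -9943/265 ≈ -37.521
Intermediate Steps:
x(Z) = Z + 2*Z² (x(Z) = (Z² + Z²) + Z = 2*Z² + Z = Z + 2*Z²)
E = -9943 (E = -29782 + 19839 = -9943)
T = -9943
T/N(x(-13), -74/(-168)) = -9943/(-60 - 13*(1 + 2*(-13))) = -9943/(-60 - 13*(1 - 26)) = -9943/(-60 - 13*(-25)) = -9943/(-60 + 325) = -9943/265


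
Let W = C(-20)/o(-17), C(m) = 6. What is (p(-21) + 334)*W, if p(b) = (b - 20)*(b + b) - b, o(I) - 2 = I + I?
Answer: -6231/16 ≈ -389.44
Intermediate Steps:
o(I) = 2 + 2*I (o(I) = 2 + (I + I) = 2 + 2*I)
W = -3/16 (W = 6/(2 + 2*(-17)) = 6/(2 - 34) = 6/(-32) = 6*(-1/32) = -3/16 ≈ -0.18750)
p(b) = -b + 2*b*(-20 + b) (p(b) = (-20 + b)*(2*b) - b = 2*b*(-20 + b) - b = -b + 2*b*(-20 + b))
(p(-21) + 334)*W = (-21*(-41 + 2*(-21)) + 334)*(-3/16) = (-21*(-41 - 42) + 334)*(-3/16) = (-21*(-83) + 334)*(-3/16) = (1743 + 334)*(-3/16) = 2077*(-3/16) = -6231/16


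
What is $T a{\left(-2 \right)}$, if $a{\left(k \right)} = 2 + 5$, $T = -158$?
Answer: $-1106$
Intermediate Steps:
$a{\left(k \right)} = 7$
$T a{\left(-2 \right)} = \left(-158\right) 7 = -1106$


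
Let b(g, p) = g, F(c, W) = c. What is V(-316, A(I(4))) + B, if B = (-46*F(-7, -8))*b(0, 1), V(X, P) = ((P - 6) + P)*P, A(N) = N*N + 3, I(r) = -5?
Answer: 1400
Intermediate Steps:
A(N) = 3 + N² (A(N) = N² + 3 = 3 + N²)
V(X, P) = P*(-6 + 2*P) (V(X, P) = ((-6 + P) + P)*P = (-6 + 2*P)*P = P*(-6 + 2*P))
B = 0 (B = -46*(-7)*0 = 322*0 = 0)
V(-316, A(I(4))) + B = 2*(3 + (-5)²)*(-3 + (3 + (-5)²)) + 0 = 2*(3 + 25)*(-3 + (3 + 25)) + 0 = 2*28*(-3 + 28) + 0 = 2*28*25 + 0 = 1400 + 0 = 1400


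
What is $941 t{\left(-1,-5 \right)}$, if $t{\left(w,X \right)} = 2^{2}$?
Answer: $3764$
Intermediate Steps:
$t{\left(w,X \right)} = 4$
$941 t{\left(-1,-5 \right)} = 941 \cdot 4 = 3764$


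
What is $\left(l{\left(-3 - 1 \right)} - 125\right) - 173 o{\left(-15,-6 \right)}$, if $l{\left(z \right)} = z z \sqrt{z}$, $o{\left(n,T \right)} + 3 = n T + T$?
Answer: $-14138 + 32 i \approx -14138.0 + 32.0 i$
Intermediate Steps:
$o{\left(n,T \right)} = -3 + T + T n$ ($o{\left(n,T \right)} = -3 + \left(n T + T\right) = -3 + \left(T n + T\right) = -3 + \left(T + T n\right) = -3 + T + T n$)
$l{\left(z \right)} = z^{\frac{5}{2}}$ ($l{\left(z \right)} = z^{2} \sqrt{z} = z^{\frac{5}{2}}$)
$\left(l{\left(-3 - 1 \right)} - 125\right) - 173 o{\left(-15,-6 \right)} = \left(\left(-3 - 1\right)^{\frac{5}{2}} - 125\right) - 173 \left(-3 - 6 - -90\right) = \left(\left(-4\right)^{\frac{5}{2}} - 125\right) - 173 \left(-3 - 6 + 90\right) = \left(32 i - 125\right) - 14013 = \left(-125 + 32 i\right) - 14013 = -14138 + 32 i$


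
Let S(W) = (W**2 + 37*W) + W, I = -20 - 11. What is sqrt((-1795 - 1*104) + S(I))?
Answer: 46*I ≈ 46.0*I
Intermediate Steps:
I = -31
S(W) = W**2 + 38*W
sqrt((-1795 - 1*104) + S(I)) = sqrt((-1795 - 1*104) - 31*(38 - 31)) = sqrt((-1795 - 104) - 31*7) = sqrt(-1899 - 217) = sqrt(-2116) = 46*I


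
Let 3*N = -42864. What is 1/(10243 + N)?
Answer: -1/4045 ≈ -0.00024722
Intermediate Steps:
N = -14288 (N = (⅓)*(-42864) = -14288)
1/(10243 + N) = 1/(10243 - 14288) = 1/(-4045) = -1/4045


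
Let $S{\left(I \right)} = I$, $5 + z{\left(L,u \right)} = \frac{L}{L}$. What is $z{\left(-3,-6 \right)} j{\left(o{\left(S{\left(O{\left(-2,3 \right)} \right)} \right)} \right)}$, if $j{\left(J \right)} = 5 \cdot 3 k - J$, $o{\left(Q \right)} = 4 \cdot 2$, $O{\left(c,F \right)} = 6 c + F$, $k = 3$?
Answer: $-148$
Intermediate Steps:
$O{\left(c,F \right)} = F + 6 c$
$z{\left(L,u \right)} = -4$ ($z{\left(L,u \right)} = -5 + \frac{L}{L} = -5 + 1 = -4$)
$o{\left(Q \right)} = 8$
$j{\left(J \right)} = 45 - J$ ($j{\left(J \right)} = 5 \cdot 3 \cdot 3 - J = 15 \cdot 3 - J = 45 - J$)
$z{\left(-3,-6 \right)} j{\left(o{\left(S{\left(O{\left(-2,3 \right)} \right)} \right)} \right)} = - 4 \left(45 - 8\right) = \left(-4\right) 37 = -148$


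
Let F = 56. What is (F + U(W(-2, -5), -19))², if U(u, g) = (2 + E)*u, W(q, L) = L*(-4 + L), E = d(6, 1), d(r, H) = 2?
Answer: 55696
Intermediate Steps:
E = 2
U(u, g) = 4*u (U(u, g) = (2 + 2)*u = 4*u)
(F + U(W(-2, -5), -19))² = (56 + 4*(-5*(-4 - 5)))² = (56 + 4*(-5*(-9)))² = (56 + 4*45)² = (56 + 180)² = 236² = 55696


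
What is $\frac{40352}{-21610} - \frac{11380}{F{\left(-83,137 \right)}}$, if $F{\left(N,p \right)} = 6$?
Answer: $- \frac{61540978}{32415} \approx -1898.5$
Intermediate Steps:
$\frac{40352}{-21610} - \frac{11380}{F{\left(-83,137 \right)}} = \frac{40352}{-21610} - \frac{11380}{6} = 40352 \left(- \frac{1}{21610}\right) - \frac{5690}{3} = - \frac{20176}{10805} - \frac{5690}{3} = - \frac{61540978}{32415}$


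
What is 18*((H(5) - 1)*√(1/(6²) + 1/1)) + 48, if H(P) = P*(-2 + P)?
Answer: 48 + 42*√37 ≈ 303.48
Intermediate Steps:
18*((H(5) - 1)*√(1/(6²) + 1/1)) + 48 = 18*((5*(-2 + 5) - 1)*√(1/(6²) + 1/1)) + 48 = 18*((5*3 - 1)*√(1/36 + 1)) + 48 = 18*((15 - 1)*√(1/36 + 1)) + 48 = 18*(14*√(37/36)) + 48 = 18*(14*(√37/6)) + 48 = 18*(7*√37/3) + 48 = 42*√37 + 48 = 48 + 42*√37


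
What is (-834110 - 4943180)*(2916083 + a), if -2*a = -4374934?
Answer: -29484688379500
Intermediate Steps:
a = 2187467 (a = -½*(-4374934) = 2187467)
(-834110 - 4943180)*(2916083 + a) = (-834110 - 4943180)*(2916083 + 2187467) = -5777290*5103550 = -29484688379500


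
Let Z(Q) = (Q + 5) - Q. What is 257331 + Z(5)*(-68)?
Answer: 256991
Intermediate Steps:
Z(Q) = 5 (Z(Q) = (5 + Q) - Q = 5)
257331 + Z(5)*(-68) = 257331 + 5*(-68) = 257331 - 340 = 256991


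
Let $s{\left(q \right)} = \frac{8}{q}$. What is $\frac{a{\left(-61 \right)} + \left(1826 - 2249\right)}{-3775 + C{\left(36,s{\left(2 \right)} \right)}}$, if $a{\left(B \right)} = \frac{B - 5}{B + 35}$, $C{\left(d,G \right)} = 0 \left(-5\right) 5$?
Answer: $\frac{5466}{49075} \approx 0.11138$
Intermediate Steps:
$C{\left(d,G \right)} = 0$ ($C{\left(d,G \right)} = 0 \cdot 5 = 0$)
$a{\left(B \right)} = \frac{-5 + B}{35 + B}$
$\frac{a{\left(-61 \right)} + \left(1826 - 2249\right)}{-3775 + C{\left(36,s{\left(2 \right)} \right)}} = \frac{\frac{-5 - 61}{35 - 61} + \left(1826 - 2249\right)}{-3775 + 0} = \frac{\frac{1}{-26} \left(-66\right) - 423}{-3775} = \left(\left(- \frac{1}{26}\right) \left(-66\right) - 423\right) \left(- \frac{1}{3775}\right) = \left(\frac{33}{13} - 423\right) \left(- \frac{1}{3775}\right) = \left(- \frac{5466}{13}\right) \left(- \frac{1}{3775}\right) = \frac{5466}{49075}$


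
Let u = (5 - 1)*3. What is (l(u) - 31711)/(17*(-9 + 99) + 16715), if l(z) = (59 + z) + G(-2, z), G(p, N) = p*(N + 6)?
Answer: -31676/18245 ≈ -1.7361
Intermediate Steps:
G(p, N) = p*(6 + N)
u = 12 (u = 4*3 = 12)
l(z) = 47 - z (l(z) = (59 + z) - 2*(6 + z) = (59 + z) + (-12 - 2*z) = 47 - z)
(l(u) - 31711)/(17*(-9 + 99) + 16715) = ((47 - 1*12) - 31711)/(17*(-9 + 99) + 16715) = ((47 - 12) - 31711)/(17*90 + 16715) = (35 - 31711)/(1530 + 16715) = -31676/18245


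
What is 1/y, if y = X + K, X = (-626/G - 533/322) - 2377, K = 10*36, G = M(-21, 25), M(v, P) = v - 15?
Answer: -1449/2899835 ≈ -0.00049968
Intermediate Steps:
M(v, P) = -15 + v
G = -36 (G = -15 - 21 = -36)
K = 360
X = -3421475/1449 (X = (-626/(-36) - 533/322) - 2377 = (-626*(-1/36) - 533*1/322) - 2377 = (313/18 - 533/322) - 2377 = 22798/1449 - 2377 = -3421475/1449 ≈ -2361.3)
y = -2899835/1449 (y = -3421475/1449 + 360 = -2899835/1449 ≈ -2001.3)
1/y = 1/(-2899835/1449) = -1449/2899835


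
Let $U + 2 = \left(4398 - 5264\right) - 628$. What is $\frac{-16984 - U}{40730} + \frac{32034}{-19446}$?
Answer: $- \frac{133827039}{66002965} \approx -2.0276$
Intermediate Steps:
$U = -1496$ ($U = -2 + \left(\left(4398 - 5264\right) - 628\right) = -2 - 1494 = -1496$)
$\frac{-16984 - U}{40730} + \frac{32034}{-19446} = \frac{-16984 - -1496}{40730} + \frac{32034}{-19446} = \left(-16984 + 1496\right) \frac{1}{40730} + 32034 \left(- \frac{1}{19446}\right) = \left(-15488\right) \frac{1}{40730} - \frac{5339}{3241} = - \frac{7744}{20365} - \frac{5339}{3241} = - \frac{133827039}{66002965}$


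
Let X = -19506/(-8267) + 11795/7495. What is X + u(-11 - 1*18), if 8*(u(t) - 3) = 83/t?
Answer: 18904431333/2874998056 ≈ 6.5755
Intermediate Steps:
u(t) = 3 + 83/(8*t) (u(t) = 3 + (83/t)/8 = 3 + 83/(8*t))
X = 48741347/12392233 (X = -19506*(-1/8267) + 11795*(1/7495) = 19506/8267 + 2359/1499 = 48741347/12392233 ≈ 3.9332)
X + u(-11 - 1*18) = 48741347/12392233 + (3 + 83/(8*(-11 - 1*18))) = 48741347/12392233 + (3 + 83/(8*(-11 - 18))) = 48741347/12392233 + (3 + (83/8)/(-29)) = 48741347/12392233 + (3 + (83/8)*(-1/29)) = 48741347/12392233 + (3 - 83/232) = 48741347/12392233 + 613/232 = 18904431333/2874998056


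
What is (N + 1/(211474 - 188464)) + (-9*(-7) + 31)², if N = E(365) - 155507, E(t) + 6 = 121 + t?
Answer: -3363854909/23010 ≈ -1.4619e+5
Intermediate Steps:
E(t) = 115 + t (E(t) = -6 + (121 + t) = 115 + t)
N = -155027 (N = (115 + 365) - 155507 = 480 - 155507 = -155027)
(N + 1/(211474 - 188464)) + (-9*(-7) + 31)² = (-155027 + 1/(211474 - 188464)) + (-9*(-7) + 31)² = (-155027 + 1/23010) + (63 + 31)² = (-155027 + 1/23010) + 94² = -3567171269/23010 + 8836 = -3363854909/23010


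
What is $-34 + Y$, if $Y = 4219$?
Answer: $4185$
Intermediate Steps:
$-34 + Y = -34 + 4219 = 4185$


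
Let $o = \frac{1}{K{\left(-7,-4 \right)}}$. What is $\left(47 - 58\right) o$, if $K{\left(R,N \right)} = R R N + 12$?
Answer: $\frac{11}{184} \approx 0.059783$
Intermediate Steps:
$K{\left(R,N \right)} = 12 + N R^{2}$ ($K{\left(R,N \right)} = R^{2} N + 12 = N R^{2} + 12 = 12 + N R^{2}$)
$o = - \frac{1}{184}$ ($o = \frac{1}{12 - 4 \left(-7\right)^{2}} = \frac{1}{12 - 196} = \frac{1}{-184} = - \frac{1}{184} \approx -0.0054348$)
$\left(47 - 58\right) o = \left(47 - 58\right) \left(- \frac{1}{184}\right) = \left(-11\right) \left(- \frac{1}{184}\right) = \frac{11}{184}$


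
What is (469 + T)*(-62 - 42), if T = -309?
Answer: -16640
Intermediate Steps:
(469 + T)*(-62 - 42) = (469 - 309)*(-62 - 42) = 160*(-104) = -16640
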